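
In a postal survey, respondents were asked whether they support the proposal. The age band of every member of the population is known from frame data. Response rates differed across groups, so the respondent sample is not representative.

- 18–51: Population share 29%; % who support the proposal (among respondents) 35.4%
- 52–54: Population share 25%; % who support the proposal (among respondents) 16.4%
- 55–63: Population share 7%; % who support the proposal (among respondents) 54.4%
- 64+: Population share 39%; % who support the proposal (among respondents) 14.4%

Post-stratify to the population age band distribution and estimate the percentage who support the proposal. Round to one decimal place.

23.8%

Weight each group's respondent value by its population share:
  18–51: 0.29 × 35.4 = 10.266
  52–54: 0.25 × 16.4 = 4.1
  55–63: 0.07 × 54.4 = 3.808
  64+: 0.39 × 14.4 = 5.616
Post-stratified estimate = 23.79 → 23.8%.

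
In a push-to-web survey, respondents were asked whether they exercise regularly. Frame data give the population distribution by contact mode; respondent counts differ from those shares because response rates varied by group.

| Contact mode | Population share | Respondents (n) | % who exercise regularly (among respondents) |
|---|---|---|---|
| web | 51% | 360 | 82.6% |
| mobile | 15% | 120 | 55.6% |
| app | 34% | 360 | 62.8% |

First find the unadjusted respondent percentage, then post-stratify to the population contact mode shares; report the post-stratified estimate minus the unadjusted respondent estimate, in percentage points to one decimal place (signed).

+1.6 percentage points

Naive respondent-only estimate (weights = respondent counts):
  (360/840)×82.6 + (120/840)×55.6 + (360/840)×62.8 = 70.2571%
Reweighting by population contact mode shares:
  0.51×82.6 + 0.15×55.6 + 0.34×62.8 = 71.818%
Difference = 71.818 − 70.2571 = 1.5609 pp.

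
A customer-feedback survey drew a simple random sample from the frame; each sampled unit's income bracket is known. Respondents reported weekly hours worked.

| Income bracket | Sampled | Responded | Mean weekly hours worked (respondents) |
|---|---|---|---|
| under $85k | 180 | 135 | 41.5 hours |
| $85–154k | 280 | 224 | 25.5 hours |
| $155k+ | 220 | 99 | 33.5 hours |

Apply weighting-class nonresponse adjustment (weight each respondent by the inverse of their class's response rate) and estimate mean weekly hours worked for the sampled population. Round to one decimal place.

32.3

Response rates by class: under $85k 135/180 = 75%, $85–154k 224/280 = 80%, $155k+ 99/220 = 45%.
With weight = n_sampled/n_responded per class, the weighted class total is n_sampled:
  under $85k: 180 × 41.5 = 7470
  $85–154k: 280 × 25.5 = 7140
  $155k+: 220 × 33.5 = 7370
Adjusted estimate = 21,980 / 680 = 32.3235 → 32.3.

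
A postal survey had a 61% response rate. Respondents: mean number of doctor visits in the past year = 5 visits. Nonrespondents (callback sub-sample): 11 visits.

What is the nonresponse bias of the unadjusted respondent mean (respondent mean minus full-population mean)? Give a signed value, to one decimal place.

-2.3

Nonresponse fraction = 1 − 0.61 = 0.39.
Bias = (nonresponse fraction) × (respondent mean − nonrespondent mean)
     = 0.39 × (5 − 11) = 0.39 × -6 = -2.34.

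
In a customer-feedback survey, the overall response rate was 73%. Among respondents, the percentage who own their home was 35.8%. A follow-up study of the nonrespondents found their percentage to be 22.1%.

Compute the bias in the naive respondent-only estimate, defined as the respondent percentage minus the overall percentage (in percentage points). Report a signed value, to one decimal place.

Nonresponse fraction = 1 − 0.73 = 0.27.
Bias = (nonresponse fraction) × (respondent percentage − nonrespondent percentage)
     = 0.27 × (35.8 − 22.1) = 0.27 × 13.7 = 3.699.

+3.7 percentage points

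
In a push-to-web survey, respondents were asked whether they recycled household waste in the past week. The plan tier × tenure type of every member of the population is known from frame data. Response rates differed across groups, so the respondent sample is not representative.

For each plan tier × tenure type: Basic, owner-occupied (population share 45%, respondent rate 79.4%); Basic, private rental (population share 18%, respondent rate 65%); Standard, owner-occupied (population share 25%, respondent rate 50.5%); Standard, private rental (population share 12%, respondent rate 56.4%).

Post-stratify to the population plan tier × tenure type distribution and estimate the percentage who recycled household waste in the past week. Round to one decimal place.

Post-stratification weights by population share, not respondent share:
  Basic, owner-occupied: 0.45 × 79.4 = 35.73
  Basic, private rental: 0.18 × 65 = 11.7
  Standard, owner-occupied: 0.25 × 50.5 = 12.625
  Standard, private rental: 0.12 × 56.4 = 6.768
Post-stratified estimate = 66.823 → 66.8%.

66.8%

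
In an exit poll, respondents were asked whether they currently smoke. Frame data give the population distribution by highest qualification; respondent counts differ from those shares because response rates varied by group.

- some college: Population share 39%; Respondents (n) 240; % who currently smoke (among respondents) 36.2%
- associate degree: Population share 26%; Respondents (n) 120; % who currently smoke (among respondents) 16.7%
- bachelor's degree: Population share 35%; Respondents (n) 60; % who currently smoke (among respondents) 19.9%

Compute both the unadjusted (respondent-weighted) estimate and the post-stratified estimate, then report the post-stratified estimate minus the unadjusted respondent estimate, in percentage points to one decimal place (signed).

-2.9 percentage points

Without adjustment, the pooled respondent share is:
  (240/420)×36.2 + (120/420)×16.7 + (60/420)×19.9 = 28.3%
Post-stratifying to population shares instead:
  0.39×36.2 + 0.26×16.7 + 0.35×19.9 = 25.425%
Difference = 25.425 − 28.3 = -2.875 pp.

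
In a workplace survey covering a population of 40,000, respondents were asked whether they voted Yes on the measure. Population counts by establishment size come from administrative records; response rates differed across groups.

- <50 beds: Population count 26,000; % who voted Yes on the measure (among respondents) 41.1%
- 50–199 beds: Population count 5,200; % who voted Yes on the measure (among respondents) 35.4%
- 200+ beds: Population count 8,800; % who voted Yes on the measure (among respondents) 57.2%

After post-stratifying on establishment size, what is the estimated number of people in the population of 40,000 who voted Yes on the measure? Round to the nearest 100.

Apply each group's respondent rate to its population count:
  <50 beds: 26,000 × 41.1% = 10,686
  50–199 beds: 5,200 × 35.4% = 1840.8
  200+ beds: 8,800 × 57.2% = 5033.6
Estimated total = 17560.4 → 17,600.

17,600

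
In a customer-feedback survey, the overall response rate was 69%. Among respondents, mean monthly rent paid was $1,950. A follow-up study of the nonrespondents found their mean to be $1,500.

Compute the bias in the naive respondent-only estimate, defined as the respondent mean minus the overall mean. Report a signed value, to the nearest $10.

Nonresponse fraction = 1 − 0.69 = 0.31.
Bias = (nonresponse fraction) × (respondent mean − nonrespondent mean)
     = 0.31 × (1950 − 1500) = 0.31 × 450 = 139.5.

+$140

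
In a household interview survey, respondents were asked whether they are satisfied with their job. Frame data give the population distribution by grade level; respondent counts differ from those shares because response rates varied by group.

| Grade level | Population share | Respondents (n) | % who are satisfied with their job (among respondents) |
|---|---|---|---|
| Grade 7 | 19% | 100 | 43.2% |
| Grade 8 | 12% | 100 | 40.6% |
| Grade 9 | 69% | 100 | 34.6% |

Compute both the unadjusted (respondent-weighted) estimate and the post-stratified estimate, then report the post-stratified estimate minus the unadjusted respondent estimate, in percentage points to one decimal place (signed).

Naive respondent-only estimate (weights = respondent counts):
  (100/300)×43.2 + (100/300)×40.6 + (100/300)×34.6 = 39.4667%
Post-stratifying to population shares instead:
  0.19×43.2 + 0.12×40.6 + 0.69×34.6 = 36.954%
Difference = 36.954 − 39.4667 = -2.5127 pp.

-2.5 percentage points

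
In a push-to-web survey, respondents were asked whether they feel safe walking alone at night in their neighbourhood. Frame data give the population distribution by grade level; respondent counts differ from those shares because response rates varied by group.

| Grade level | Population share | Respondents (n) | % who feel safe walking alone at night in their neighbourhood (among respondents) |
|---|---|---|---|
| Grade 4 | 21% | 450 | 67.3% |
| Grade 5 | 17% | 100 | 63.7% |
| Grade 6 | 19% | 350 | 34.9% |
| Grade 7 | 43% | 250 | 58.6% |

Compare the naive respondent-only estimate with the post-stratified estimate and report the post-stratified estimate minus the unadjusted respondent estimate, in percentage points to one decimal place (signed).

+1.6 percentage points

Without adjustment, the pooled respondent share is:
  (450/1150)×67.3 + (100/1150)×63.7 + (350/1150)×34.9 + (250/1150)×58.6 = 55.2348%
Reweighting by population grade level shares:
  0.21×67.3 + 0.17×63.7 + 0.19×34.9 + 0.43×58.6 = 56.791%
Difference = 56.791 − 55.2348 = 1.5562 pp.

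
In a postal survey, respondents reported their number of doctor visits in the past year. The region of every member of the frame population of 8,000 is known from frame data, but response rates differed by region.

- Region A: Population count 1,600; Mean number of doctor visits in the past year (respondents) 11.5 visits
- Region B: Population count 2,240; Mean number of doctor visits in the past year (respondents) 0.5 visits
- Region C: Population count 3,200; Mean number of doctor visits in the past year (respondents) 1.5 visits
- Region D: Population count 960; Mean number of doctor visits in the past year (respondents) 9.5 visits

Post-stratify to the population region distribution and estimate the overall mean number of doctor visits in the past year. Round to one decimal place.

4.2

Post-stratification weights by population share, not respondent share:
  Region A: (1,600/8,000) × 11.5 = 2.3
  Region B: (2,240/8,000) × 0.5 = 0.14
  Region C: (3,200/8,000) × 1.5 = 0.6
  Region D: (960/8,000) × 9.5 = 1.14
Post-stratified estimate = 4.18 → 4.2.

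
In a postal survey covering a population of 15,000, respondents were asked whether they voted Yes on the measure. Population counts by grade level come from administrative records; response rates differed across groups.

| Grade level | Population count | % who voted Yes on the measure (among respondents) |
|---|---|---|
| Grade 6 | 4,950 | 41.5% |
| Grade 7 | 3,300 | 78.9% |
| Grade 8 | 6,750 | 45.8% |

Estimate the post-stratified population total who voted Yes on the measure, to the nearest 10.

Each cell contributes its population count × the respondent rate:
  Grade 6: 4,950 × 41.5% = 2054.25
  Grade 7: 3,300 × 78.9% = 2603.7
  Grade 8: 6,750 × 45.8% = 3091.5
Estimated total = 7749.45 → 7,750.

7,750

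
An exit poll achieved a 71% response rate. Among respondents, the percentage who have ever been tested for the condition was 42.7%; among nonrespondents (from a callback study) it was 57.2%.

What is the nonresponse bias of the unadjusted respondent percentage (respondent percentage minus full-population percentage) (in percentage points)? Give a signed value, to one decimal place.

Nonresponse fraction = 1 − 0.71 = 0.29.
Bias = (nonresponse fraction) × (respondent percentage − nonrespondent percentage)
     = 0.29 × (42.7 − 57.2) = 0.29 × -14.5 = -4.205.

-4.2 percentage points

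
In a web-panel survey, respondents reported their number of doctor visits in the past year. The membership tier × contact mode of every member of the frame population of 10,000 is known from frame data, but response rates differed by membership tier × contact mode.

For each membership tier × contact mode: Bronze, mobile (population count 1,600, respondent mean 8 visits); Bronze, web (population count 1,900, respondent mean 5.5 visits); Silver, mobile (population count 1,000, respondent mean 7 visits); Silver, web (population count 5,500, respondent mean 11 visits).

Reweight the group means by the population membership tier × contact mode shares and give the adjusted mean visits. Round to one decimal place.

Reweight to the known membership tier × contact mode distribution:
  Bronze, mobile: (1,600/10,000) × 8 = 1.28
  Bronze, web: (1,900/10,000) × 5.5 = 1.045
  Silver, mobile: (1,000/10,000) × 7 = 0.7
  Silver, web: (5,500/10,000) × 11 = 6.05
Post-stratified estimate = 9.075 → 9.1.

9.1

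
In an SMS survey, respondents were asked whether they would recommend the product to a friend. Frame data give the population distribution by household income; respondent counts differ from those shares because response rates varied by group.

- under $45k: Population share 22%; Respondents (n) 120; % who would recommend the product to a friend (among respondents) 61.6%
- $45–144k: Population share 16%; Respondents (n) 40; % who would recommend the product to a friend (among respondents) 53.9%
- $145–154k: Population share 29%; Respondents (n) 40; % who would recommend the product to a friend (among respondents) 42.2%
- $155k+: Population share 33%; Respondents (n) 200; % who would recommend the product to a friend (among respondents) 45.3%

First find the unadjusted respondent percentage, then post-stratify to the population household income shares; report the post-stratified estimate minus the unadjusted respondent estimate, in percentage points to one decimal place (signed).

Unadjusted (pooled respondent) estimate weights by respondent counts:
  (120/400)×61.6 + (40/400)×53.9 + (40/400)×42.2 + (200/400)×45.3 = 50.74%
Post-stratified estimate weights by population shares:
  0.22×61.6 + 0.16×53.9 + 0.29×42.2 + 0.33×45.3 = 49.363%
Difference = 49.363 − 50.74 = -1.377 pp.

-1.4 percentage points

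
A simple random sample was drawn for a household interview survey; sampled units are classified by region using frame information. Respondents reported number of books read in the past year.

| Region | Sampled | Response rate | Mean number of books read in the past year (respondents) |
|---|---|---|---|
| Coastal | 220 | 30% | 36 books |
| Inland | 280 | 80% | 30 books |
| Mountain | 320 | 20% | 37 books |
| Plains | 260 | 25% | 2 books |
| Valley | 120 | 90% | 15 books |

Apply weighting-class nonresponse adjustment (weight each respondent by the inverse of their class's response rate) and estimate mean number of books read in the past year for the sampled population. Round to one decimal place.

Inverse-response-rate weighting restores each class to its sampled count, so class totals weight by n_sampled:
  Coastal: 220 × 36 = 7920
  Inland: 280 × 30 = 8400
  Mountain: 320 × 37 = 11,840
  Plains: 260 × 2 = 520
  Valley: 120 × 15 = 1800
Adjusted estimate = 30,480 / 1,200 = 25.4 → 25.4.

25.4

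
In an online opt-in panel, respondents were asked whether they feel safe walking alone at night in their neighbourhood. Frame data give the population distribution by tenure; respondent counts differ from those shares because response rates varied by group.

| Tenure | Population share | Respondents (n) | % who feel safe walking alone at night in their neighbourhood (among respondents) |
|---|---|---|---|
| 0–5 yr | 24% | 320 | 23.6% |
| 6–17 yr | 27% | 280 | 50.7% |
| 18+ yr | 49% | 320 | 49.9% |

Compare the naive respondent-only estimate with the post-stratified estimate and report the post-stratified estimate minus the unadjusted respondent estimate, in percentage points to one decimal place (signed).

+2.8 percentage points

Unadjusted (pooled respondent) estimate weights by respondent counts:
  (320/920)×23.6 + (280/920)×50.7 + (320/920)×49.9 = 40.9957%
Post-stratifying to population shares instead:
  0.24×23.6 + 0.27×50.7 + 0.49×49.9 = 43.804%
Difference = 43.804 − 40.9957 = 2.8083 pp.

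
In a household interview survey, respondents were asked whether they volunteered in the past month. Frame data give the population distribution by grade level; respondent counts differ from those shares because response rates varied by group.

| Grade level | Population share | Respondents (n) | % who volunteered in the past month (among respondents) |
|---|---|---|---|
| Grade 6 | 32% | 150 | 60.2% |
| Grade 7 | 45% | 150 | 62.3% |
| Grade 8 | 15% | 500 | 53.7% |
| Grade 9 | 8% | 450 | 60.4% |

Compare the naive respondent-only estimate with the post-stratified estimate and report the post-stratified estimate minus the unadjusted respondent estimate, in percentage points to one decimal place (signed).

Without adjustment, the pooled respondent share is:
  (150/1250)×60.2 + (150/1250)×62.3 + (500/1250)×53.7 + (450/1250)×60.4 = 57.924%
Post-stratified estimate weights by population shares:
  0.32×60.2 + 0.45×62.3 + 0.15×53.7 + 0.08×60.4 = 60.186%
Difference = 60.186 − 57.924 = 2.262 pp.

+2.3 percentage points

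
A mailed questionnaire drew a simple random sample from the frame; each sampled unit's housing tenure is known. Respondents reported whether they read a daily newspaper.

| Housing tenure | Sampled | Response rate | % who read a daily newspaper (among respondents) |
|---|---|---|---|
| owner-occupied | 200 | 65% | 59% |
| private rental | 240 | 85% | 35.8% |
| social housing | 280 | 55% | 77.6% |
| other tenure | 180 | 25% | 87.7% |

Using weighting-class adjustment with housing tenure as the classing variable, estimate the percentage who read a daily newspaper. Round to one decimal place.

64.3%

Weighting each respondent by the inverse class response rate inflates each class back to its sampled size, so the class weight is n_sampled:
  owner-occupied: 200 × 59 = 11,800
  private rental: 240 × 35.8 = 8592
  social housing: 280 × 77.6 = 21,728
  other tenure: 180 × 87.7 = 15,786
Adjusted estimate = 57,906 / 900 = 64.34 → 64.3%.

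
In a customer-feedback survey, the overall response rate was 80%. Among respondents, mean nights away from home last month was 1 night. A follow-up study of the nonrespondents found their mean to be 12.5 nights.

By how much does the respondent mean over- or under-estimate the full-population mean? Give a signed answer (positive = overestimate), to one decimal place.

Nonresponse fraction = 1 − 0.8 = 0.2.
Bias = (nonresponse fraction) × (respondent mean − nonrespondent mean)
     = 0.2 × (1 − 12.5) = 0.2 × -11.5 = -2.3.

-2.3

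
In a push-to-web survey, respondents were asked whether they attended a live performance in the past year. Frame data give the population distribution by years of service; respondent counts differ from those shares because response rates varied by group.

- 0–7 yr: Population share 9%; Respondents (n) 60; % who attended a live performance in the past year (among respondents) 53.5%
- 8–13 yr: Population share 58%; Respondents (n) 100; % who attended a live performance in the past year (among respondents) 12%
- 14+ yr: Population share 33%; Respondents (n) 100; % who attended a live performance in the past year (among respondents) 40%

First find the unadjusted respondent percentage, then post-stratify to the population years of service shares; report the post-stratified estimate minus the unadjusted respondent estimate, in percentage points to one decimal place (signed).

Without adjustment, the pooled respondent share is:
  (60/260)×53.5 + (100/260)×12 + (100/260)×40 = 32.3462%
Reweighting by population years of service shares:
  0.09×53.5 + 0.58×12 + 0.33×40 = 24.975%
Difference = 24.975 − 32.3462 = -7.3712 pp.

-7.4 percentage points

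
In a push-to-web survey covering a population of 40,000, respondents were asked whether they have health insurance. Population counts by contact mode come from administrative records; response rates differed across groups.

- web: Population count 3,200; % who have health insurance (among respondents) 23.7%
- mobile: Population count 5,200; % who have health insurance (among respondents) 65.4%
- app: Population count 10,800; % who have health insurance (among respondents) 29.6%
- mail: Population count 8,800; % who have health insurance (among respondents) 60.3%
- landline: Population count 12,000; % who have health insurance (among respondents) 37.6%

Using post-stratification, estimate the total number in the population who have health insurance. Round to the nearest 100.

17,200

Estimated count per cell = population count × respondent percentage:
  web: 3,200 × 23.7% = 758.4
  mobile: 5,200 × 65.4% = 3400.8
  app: 10,800 × 29.6% = 3196.8
  mail: 8,800 × 60.3% = 5306.4
  landline: 12,000 × 37.6% = 4512
Estimated total = 17174.4 → 17,200.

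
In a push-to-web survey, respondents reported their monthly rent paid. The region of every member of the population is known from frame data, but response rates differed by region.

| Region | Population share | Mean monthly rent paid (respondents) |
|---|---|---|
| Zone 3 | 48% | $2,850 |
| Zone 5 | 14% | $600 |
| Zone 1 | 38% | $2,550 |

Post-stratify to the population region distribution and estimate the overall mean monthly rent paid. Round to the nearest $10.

Reweight to the known region distribution:
  Zone 3: 0.48 × 2850 = 1368
  Zone 5: 0.14 × 600 = 84
  Zone 1: 0.38 × 2550 = 969
Post-stratified estimate = 2421 → $2,420.

$2,420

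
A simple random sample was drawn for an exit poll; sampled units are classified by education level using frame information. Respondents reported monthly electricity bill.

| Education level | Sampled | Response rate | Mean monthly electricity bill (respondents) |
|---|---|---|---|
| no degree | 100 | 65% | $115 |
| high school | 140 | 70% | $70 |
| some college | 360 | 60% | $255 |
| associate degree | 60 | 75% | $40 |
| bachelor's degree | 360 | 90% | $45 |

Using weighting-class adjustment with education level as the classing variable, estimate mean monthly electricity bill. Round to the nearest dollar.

With weight = n_sampled/n_responded per class, the weighted class total is n_sampled:
  no degree: 100 × 115 = 11,500
  high school: 140 × 70 = 9800
  some college: 360 × 255 = 91,800
  associate degree: 60 × 40 = 2400
  bachelor's degree: 360 × 45 = 16,200
Adjusted estimate = 131,700 / 1,020 = 129.118 → $129.

$129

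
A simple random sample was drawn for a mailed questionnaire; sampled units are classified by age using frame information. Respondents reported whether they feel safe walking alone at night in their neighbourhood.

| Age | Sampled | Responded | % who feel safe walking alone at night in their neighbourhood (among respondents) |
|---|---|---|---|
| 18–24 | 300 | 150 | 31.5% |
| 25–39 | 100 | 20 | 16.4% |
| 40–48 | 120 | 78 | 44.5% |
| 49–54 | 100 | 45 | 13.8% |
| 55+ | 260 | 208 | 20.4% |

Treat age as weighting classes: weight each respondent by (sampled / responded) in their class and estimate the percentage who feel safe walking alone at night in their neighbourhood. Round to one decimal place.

26.3%

Response rates by class: 18–24 150/300 = 50%, 25–39 20/100 = 20%, 40–48 78/120 = 65%, 49–54 45/100 = 45%, 55+ 208/260 = 80%.
With weight = n_sampled/n_responded per class, the weighted class total is n_sampled:
  18–24: 300 × 31.5 = 9450
  25–39: 100 × 16.4 = 1640
  40–48: 120 × 44.5 = 5340
  49–54: 100 × 13.8 = 1380
  55+: 260 × 20.4 = 5304
Adjusted estimate = 23,114 / 880 = 26.2659 → 26.3%.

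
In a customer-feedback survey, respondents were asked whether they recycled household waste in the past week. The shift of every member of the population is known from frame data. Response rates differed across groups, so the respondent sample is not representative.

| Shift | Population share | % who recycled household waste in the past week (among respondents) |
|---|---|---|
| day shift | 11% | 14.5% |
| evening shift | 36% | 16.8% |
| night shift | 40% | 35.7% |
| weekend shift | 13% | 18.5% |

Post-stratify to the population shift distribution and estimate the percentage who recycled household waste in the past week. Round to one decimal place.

24.3%

Each cell contributes population-share × respondent value:
  day shift: 0.11 × 14.5 = 1.595
  evening shift: 0.36 × 16.8 = 6.048
  night shift: 0.4 × 35.7 = 14.28
  weekend shift: 0.13 × 18.5 = 2.405
Post-stratified estimate = 24.328 → 24.3%.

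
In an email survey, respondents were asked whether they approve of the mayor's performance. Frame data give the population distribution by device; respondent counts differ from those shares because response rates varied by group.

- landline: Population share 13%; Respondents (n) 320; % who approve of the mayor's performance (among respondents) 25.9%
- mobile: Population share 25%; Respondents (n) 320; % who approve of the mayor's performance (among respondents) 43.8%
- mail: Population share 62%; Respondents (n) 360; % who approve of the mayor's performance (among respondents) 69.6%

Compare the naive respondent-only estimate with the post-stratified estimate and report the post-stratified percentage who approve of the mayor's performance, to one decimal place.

Without adjustment, the pooled respondent share is:
  (320/1000)×25.9 + (320/1000)×43.8 + (360/1000)×69.6 = 47.36%
Post-stratifying to population shares instead:
  0.13×25.9 + 0.25×43.8 + 0.62×69.6 = 57.469%

57.5%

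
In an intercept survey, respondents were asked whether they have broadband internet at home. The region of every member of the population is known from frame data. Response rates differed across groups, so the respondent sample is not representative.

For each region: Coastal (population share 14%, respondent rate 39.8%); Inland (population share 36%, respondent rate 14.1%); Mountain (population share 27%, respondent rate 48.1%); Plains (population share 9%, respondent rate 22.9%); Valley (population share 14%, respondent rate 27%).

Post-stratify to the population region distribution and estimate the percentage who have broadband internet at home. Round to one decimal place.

29.5%

Weight each group's respondent value by its population share:
  Coastal: 0.14 × 39.8 = 5.572
  Inland: 0.36 × 14.1 = 5.076
  Mountain: 0.27 × 48.1 = 12.987
  Plains: 0.09 × 22.9 = 2.061
  Valley: 0.14 × 27 = 3.78
Post-stratified estimate = 29.476 → 29.5%.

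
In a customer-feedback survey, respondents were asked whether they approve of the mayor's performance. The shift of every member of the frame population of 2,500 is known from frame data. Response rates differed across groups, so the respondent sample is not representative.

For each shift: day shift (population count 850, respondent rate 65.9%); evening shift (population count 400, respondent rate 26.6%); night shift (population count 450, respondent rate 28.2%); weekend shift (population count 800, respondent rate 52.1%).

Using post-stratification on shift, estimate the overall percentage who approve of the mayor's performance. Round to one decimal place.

Weight each group's respondent value by its population share:
  day shift: (850/2,500) × 65.9 = 22.406
  evening shift: (400/2,500) × 26.6 = 4.256
  night shift: (450/2,500) × 28.2 = 5.076
  weekend shift: (800/2,500) × 52.1 = 16.672
Post-stratified estimate = 48.41 → 48.4%.

48.4%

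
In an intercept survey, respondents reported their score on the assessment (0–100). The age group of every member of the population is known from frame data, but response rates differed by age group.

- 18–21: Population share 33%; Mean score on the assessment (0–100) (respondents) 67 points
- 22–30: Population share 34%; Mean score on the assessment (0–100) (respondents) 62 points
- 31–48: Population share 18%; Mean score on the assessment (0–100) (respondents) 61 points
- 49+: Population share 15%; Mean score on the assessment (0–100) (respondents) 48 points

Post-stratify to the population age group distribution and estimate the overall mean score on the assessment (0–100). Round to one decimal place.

Reweight to the known age group distribution:
  18–21: 0.33 × 67 = 22.11
  22–30: 0.34 × 62 = 21.08
  31–48: 0.18 × 61 = 10.98
  49+: 0.15 × 48 = 7.2
Post-stratified estimate = 61.37 → 61.4.

61.4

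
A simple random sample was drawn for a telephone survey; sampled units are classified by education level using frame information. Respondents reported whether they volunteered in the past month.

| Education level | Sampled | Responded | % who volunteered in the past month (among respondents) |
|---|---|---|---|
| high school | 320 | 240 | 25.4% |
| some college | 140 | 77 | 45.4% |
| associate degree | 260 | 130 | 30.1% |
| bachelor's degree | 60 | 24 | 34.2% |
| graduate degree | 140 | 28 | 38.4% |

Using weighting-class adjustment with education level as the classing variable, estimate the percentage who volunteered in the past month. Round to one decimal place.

Class response rates: high school 240/320 = 75%, some college 77/140 = 55%, associate degree 130/260 = 50%, bachelor's degree 24/60 = 40%, graduate degree 28/140 = 20%.
Inverse-response-rate weighting restores each class to its sampled count, so class totals weight by n_sampled:
  high school: 320 × 25.4 = 8128
  some college: 140 × 45.4 = 6356
  associate degree: 260 × 30.1 = 7826
  bachelor's degree: 60 × 34.2 = 2052
  graduate degree: 140 × 38.4 = 5376
Adjusted estimate = 29,738 / 920 = 32.3239 → 32.3%.

32.3%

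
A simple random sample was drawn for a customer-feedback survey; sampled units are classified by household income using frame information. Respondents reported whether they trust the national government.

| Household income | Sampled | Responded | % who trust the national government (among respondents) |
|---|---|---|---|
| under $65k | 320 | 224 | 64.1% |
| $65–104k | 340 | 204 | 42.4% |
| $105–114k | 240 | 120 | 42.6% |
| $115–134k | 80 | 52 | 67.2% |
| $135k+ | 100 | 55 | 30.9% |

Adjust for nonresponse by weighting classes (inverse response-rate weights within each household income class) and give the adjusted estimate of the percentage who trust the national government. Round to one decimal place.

Class response rates: under $65k 224/320 = 70%, $65–104k 204/340 = 60%, $105–114k 120/240 = 50%, $115–134k 52/80 = 65%, $135k+ 55/100 = 55%.
Weighting each respondent by the inverse class response rate inflates each class back to its sampled size, so the class weight is n_sampled:
  under $65k: 320 × 64.1 = 20,512
  $65–104k: 340 × 42.4 = 14,416
  $105–114k: 240 × 42.6 = 10,224
  $115–134k: 80 × 67.2 = 5376
  $135k+: 100 × 30.9 = 3090
Adjusted estimate = 53,618 / 1,080 = 49.6463 → 49.6%.

49.6%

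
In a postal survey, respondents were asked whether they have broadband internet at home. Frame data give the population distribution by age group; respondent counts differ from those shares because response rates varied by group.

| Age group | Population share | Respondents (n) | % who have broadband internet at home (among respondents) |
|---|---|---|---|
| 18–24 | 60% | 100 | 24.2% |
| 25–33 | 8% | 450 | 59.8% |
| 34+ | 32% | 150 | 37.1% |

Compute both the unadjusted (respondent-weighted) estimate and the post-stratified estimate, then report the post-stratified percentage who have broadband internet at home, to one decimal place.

31.2%

Naive respondent-only estimate (weights = respondent counts):
  (100/700)×24.2 + (450/700)×59.8 + (150/700)×37.1 = 49.85%
Post-stratified estimate weights by population shares:
  0.6×24.2 + 0.08×59.8 + 0.32×37.1 = 31.176%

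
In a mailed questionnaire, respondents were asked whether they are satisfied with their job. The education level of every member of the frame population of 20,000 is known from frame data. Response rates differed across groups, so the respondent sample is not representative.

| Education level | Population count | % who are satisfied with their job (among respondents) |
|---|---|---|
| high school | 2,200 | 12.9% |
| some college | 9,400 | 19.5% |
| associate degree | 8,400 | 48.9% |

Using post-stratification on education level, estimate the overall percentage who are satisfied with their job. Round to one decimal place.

31.1%

Weight each group's respondent value by its population share:
  high school: (2,200/20,000) × 12.9 = 1.419
  some college: (9,400/20,000) × 19.5 = 9.165
  associate degree: (8,400/20,000) × 48.9 = 20.538
Post-stratified estimate = 31.122 → 31.1%.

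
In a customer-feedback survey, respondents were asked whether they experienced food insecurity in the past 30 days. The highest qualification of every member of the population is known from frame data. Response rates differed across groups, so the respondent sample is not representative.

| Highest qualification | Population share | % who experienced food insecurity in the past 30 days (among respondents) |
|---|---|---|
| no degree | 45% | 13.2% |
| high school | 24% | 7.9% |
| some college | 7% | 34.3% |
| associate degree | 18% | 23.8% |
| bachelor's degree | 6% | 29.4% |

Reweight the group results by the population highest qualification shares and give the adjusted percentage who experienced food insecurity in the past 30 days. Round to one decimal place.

Reweight to the known highest qualification distribution:
  no degree: 0.45 × 13.2 = 5.94
  high school: 0.24 × 7.9 = 1.896
  some college: 0.07 × 34.3 = 2.401
  associate degree: 0.18 × 23.8 = 4.284
  bachelor's degree: 0.06 × 29.4 = 1.764
Post-stratified estimate = 16.285 → 16.3%.

16.3%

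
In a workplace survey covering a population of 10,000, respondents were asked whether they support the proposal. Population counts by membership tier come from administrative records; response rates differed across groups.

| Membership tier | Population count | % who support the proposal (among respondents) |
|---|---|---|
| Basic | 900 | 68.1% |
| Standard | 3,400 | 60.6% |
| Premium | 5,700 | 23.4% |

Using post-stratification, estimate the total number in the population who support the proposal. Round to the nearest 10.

4,010

Each cell contributes its population count × the respondent rate:
  Basic: 900 × 68.1% = 612.9
  Standard: 3,400 × 60.6% = 2060.4
  Premium: 5,700 × 23.4% = 1333.8
Estimated total = 4007.1 → 4,010.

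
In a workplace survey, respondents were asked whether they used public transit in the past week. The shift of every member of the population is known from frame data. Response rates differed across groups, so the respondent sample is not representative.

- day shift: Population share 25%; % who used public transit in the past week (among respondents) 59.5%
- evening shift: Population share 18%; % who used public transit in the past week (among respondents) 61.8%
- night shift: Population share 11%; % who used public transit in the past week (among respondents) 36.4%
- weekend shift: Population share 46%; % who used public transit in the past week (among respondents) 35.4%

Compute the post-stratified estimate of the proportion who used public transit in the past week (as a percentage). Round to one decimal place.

Each cell contributes population-share × respondent value:
  day shift: 0.25 × 59.5 = 14.875
  evening shift: 0.18 × 61.8 = 11.124
  night shift: 0.11 × 36.4 = 4.004
  weekend shift: 0.46 × 35.4 = 16.284
Post-stratified estimate = 46.287 → 46.3%.

46.3%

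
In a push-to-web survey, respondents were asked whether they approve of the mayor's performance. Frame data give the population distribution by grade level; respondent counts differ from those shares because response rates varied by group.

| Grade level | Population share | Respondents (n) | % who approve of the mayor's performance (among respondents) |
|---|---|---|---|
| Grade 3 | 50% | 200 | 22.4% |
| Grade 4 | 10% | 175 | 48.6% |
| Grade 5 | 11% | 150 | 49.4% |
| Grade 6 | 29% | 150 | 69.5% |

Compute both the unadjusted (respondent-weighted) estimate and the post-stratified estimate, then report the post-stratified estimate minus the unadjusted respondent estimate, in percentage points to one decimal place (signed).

-4.0 percentage points

Without adjustment, the pooled respondent share is:
  (200/675)×22.4 + (175/675)×48.6 + (150/675)×49.4 + (150/675)×69.5 = 45.6593%
Reweighting by population grade level shares:
  0.5×22.4 + 0.1×48.6 + 0.11×49.4 + 0.29×69.5 = 41.649%
Difference = 41.649 − 45.6593 = -4.0103 pp.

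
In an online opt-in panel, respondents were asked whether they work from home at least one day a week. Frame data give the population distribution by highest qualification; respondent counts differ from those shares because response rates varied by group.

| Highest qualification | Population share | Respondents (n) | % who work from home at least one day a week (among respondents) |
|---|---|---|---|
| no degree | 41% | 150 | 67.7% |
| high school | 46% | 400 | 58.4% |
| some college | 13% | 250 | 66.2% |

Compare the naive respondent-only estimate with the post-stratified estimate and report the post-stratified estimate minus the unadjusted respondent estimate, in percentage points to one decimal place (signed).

Naive respondent-only estimate (weights = respondent counts):
  (150/800)×67.7 + (400/800)×58.4 + (250/800)×66.2 = 62.5812%
Post-stratifying to population shares instead:
  0.41×67.7 + 0.46×58.4 + 0.13×66.2 = 63.227%
Difference = 63.227 − 62.5812 = 0.6457 pp.

+0.6 percentage points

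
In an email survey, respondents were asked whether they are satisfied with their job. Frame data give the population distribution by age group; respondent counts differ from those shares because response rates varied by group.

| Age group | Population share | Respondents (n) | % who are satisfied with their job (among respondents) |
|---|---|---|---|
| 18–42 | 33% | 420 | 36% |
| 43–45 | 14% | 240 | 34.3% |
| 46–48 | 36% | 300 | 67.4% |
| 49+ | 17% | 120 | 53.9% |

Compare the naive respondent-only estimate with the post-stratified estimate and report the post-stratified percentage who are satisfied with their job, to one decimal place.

50.1%

Without adjustment, the pooled respondent share is:
  (420/1080)×36 + (240/1080)×34.3 + (300/1080)×67.4 + (120/1080)×53.9 = 46.3333%
Post-stratifying to population shares instead:
  0.33×36 + 0.14×34.3 + 0.36×67.4 + 0.17×53.9 = 50.109%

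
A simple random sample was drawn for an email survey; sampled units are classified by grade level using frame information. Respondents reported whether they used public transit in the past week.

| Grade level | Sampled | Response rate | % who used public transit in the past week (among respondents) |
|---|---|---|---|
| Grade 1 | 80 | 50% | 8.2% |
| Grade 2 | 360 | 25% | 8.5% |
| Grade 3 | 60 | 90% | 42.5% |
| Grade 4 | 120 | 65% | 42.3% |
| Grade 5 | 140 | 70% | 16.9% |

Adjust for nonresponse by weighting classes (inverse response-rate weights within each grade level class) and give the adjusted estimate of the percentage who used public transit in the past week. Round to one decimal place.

Each respondent's weight = sampled/responded in their class; summing within a class gives n_sampled, so:
  Grade 1: 80 × 8.2 = 656
  Grade 2: 360 × 8.5 = 3060
  Grade 3: 60 × 42.5 = 2550
  Grade 4: 120 × 42.3 = 5076
  Grade 5: 140 × 16.9 = 2366
Adjusted estimate = 13,708 / 760 = 18.0368 → 18.0%.

18.0%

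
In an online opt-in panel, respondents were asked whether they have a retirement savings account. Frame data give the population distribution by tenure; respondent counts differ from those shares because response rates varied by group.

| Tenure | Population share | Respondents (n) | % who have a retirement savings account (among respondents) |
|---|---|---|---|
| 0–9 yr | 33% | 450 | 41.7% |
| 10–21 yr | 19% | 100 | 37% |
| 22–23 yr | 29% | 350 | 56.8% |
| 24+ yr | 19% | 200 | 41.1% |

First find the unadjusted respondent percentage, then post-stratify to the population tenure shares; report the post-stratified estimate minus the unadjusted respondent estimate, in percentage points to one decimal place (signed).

Unadjusted (pooled respondent) estimate weights by respondent counts:
  (450/1100)×41.7 + (100/1100)×37 + (350/1100)×56.8 + (200/1100)×41.1 = 45.9682%
Post-stratifying to population shares instead:
  0.33×41.7 + 0.19×37 + 0.29×56.8 + 0.19×41.1 = 45.072%
Difference = 45.072 − 45.9682 = -0.8962 pp.

-0.9 percentage points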